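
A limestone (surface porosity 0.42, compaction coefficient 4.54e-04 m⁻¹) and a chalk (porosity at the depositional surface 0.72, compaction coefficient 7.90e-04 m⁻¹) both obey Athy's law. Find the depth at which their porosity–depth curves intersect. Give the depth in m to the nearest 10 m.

1600 m

Working in km (1 km = 1000 m; β in km⁻¹ = β in m⁻¹ × 1000):
Set n₀ₐ e^(−βₐd) = n₀ᵦ e^(−βᵦd) ⇒ ln(n₀ₐ/n₀ᵦ) = (βₐ − βᵦ)·d
d = ln(0.42/0.72) / (0.454 − 0.79) = -0.5390 / -0.336 = 1.604 km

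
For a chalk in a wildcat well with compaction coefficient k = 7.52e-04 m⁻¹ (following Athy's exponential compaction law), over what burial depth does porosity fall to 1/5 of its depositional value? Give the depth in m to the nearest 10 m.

2140 m

Working in km (1 km = 1000 m; k in km⁻¹ = k in m⁻¹ × 1000):
phi/phi₀ = 1/5 ⇒ exp(−k·Z) = 1/5 ⇒ Z = ln(5) / k
Z = 1.6094 / 0.752 = 2.140 km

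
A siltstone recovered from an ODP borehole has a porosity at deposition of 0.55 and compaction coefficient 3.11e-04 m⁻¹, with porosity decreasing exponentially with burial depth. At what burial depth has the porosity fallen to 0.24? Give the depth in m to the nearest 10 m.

Working in km (1 km = 1000 m; β in km⁻¹ = β in m⁻¹ × 1000):
Invert Athy's law: z = ln(phi₀/phi) / β
z = ln(0.55/0.24) / 0.311 = ln(2.292) / 0.311 = 0.8293 / 0.311 = 2.666 km

2670 m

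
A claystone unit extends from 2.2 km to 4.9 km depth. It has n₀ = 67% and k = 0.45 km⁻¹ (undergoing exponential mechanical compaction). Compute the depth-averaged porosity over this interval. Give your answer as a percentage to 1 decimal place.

14.4%

⟨n⟩ = (1/(Z₂−Z₁)) ∫ n₀ e^(−kZ) dZ = n₀·(e^(−k·Z₁) − e^(−k·Z₂)) / (k·(Z₂−Z₁))
e^(−0.45×2.2) = 0.3716; e^(−0.45×4.9) = 0.1103
⟨n⟩ = 0.67 × (0.3716 − 0.1103) / (0.45 × 2.7) = 0.67 × 0.2151 = 0.1441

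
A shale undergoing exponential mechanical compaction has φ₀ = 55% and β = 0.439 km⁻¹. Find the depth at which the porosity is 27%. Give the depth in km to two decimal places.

Invert Athy's law: d = ln(φ₀/φ) / β
d = ln(0.55/0.27) / 0.439 = ln(2.037) / 0.439 = 0.7115 / 0.439 = 1.621 km

1.62 km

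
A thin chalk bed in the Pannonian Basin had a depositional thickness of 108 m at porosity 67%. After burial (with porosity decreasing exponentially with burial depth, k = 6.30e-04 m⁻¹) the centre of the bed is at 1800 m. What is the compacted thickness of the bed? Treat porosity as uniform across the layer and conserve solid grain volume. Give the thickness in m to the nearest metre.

45 m

Working in km (1 km = 1000 m; k in km⁻¹ = k in m⁻¹ × 1000):
Porosity at 1.8 km: φ = 0.67·exp(−0.63×1.8) = 0.2156
Solid-volume conservation: h(1−φ) = h₀(1−φ₀) ⇒ h = h₀·(1−φ₀)/(1−φ)
h = 0.108 × (1 − 0.67)/(1 − 0.2156) = 0.108 × 0.4207 = 0.0454 km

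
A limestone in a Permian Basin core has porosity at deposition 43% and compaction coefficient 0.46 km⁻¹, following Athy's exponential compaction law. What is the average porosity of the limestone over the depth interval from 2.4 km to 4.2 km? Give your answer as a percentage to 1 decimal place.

⟨n⟩ = (1/(d₂−d₁)) ∫ n₀ e^(−kd) dd = n₀·(e^(−k·d₁) − e^(−k·d₂)) / (k·(d₂−d₁))
e^(−0.46×2.4) = 0.3315; e^(−0.46×4.2) = 0.1449
⟨n⟩ = 0.43 × (0.3315 − 0.1449) / (0.46 × 1.8) = 0.43 × 0.2255 = 0.0969

9.7%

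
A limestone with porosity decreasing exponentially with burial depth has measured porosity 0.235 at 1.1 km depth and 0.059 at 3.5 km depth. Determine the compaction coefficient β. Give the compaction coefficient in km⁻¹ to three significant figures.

0.576 km⁻¹

Athy: n(d) = n₀ e^(−βd) ⇒ n₁/n₂ = e^{β(d₂−d₁)} ⇒ β = ln(n₁/n₂)/(d₂−d₁)
β = ln(0.235/0.059) / (3.5 − 1.1) = ln(3.983) / 2.4 = 1.3820 / 2.4 = 0.5759 km⁻¹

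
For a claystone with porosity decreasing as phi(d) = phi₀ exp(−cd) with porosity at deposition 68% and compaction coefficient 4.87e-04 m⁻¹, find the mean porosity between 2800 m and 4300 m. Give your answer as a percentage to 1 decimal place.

Working in km (1 km = 1000 m; c in km⁻¹ = c in m⁻¹ × 1000):
⟨phi⟩ = (1/(d₂−d₁)) ∫ phi₀ e^(−cd) dd = phi₀·(e^(−c·d₁) − e^(−c·d₂)) / (c·(d₂−d₁))
e^(−0.487×2.8) = 0.2557; e^(−0.487×4.3) = 0.1232
⟨phi⟩ = 0.68 × (0.2557 − 0.1232) / (0.487 × 1.5) = 0.68 × 0.1815 = 0.1234

12.3%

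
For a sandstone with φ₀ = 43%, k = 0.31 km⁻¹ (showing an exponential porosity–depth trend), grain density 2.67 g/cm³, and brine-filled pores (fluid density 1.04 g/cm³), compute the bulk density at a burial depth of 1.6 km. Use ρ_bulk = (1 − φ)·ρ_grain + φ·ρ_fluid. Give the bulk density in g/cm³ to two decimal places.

Porosity at depth: φ = 0.43·exp(−0.31×1.6) = 0.43×0.6090 = 0.2619
Bulk density: ρ_b = (1−φ)ρ_g + φ·ρ_f = 0.7381×2.67 + 0.2619×1.04
       = 1.971 + 0.272 = 2.243 g/cm³

2.24 g/cm³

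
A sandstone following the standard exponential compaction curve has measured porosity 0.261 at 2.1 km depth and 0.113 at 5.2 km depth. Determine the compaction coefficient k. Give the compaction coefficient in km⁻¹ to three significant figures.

0.270 km⁻¹

Athy: n(d) = n₀ e^(−kd) ⇒ n₁/n₂ = e^{k(d₂−d₁)} ⇒ k = ln(n₁/n₂)/(d₂−d₁)
k = ln(0.261/0.113) / (5.2 − 2.1) = ln(2.31) / 3.1 = 0.8371 / 3.1 = 0.27 km⁻¹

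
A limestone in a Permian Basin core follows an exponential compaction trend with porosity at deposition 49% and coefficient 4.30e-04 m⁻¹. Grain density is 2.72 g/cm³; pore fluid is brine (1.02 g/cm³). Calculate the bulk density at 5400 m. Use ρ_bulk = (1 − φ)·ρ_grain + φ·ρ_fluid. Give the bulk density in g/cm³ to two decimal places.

Working in km (1 km = 1000 m; c in km⁻¹ = c in m⁻¹ × 1000):
Porosity at depth: phi = 0.49·exp(−0.43×5.4) = 0.49×0.0981 = 0.0481
Bulk density: ρ_b = (1−phi)ρ_g + phi·ρ_f = 0.9519×2.72 + 0.0481×1.02
       = 2.589 + 0.049 = 2.638 g/cm³

2.64 g/cm³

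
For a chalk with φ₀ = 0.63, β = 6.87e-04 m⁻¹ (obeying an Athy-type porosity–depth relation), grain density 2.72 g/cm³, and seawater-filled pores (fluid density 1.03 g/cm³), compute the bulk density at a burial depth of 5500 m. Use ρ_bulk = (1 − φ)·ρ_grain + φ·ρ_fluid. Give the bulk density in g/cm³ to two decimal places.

Working in km (1 km = 1000 m; β in km⁻¹ = β in m⁻¹ × 1000):
Porosity at depth: φ = 0.63·exp(−0.687×5.5) = 0.63×0.0229 = 0.0144
Bulk density: ρ_b = (1−φ)ρ_g + φ·ρ_f = 0.9856×2.72 + 0.0144×1.03
       = 2.681 + 0.015 = 2.696 g/cm³

2.70 g/cm³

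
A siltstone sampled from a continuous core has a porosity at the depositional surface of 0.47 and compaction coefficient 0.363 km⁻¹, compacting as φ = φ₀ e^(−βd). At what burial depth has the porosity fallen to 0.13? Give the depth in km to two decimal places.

Invert Athy's law: d = ln(φ₀/φ) / β
d = ln(0.47/0.13) / 0.363 = ln(3.615) / 0.363 = 1.2852 / 0.363 = 3.540 km

3.54 km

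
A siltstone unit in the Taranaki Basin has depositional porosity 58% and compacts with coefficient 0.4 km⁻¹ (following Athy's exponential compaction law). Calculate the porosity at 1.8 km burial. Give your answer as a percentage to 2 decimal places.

n = n₀·exp(−c·Z) = 0.58 × exp(−0.4 × 1.8) = 0.58 × exp(−0.72)
  = 0.58 × 0.4868 = 0.2823

28.23%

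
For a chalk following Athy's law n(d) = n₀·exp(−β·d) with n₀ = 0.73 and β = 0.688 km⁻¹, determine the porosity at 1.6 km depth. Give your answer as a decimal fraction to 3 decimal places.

0.243

n = n₀·exp(−β·d) = 0.73 × exp(−0.688 × 1.6) = 0.73 × exp(−1.101)
  = 0.73 × 0.3326 = 0.2428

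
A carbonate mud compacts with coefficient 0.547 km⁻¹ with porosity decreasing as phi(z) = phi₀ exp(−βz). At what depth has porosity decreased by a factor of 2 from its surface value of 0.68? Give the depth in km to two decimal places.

1.27 km

phi/phi₀ = 1/2 ⇒ exp(−β·z) = 1/2 ⇒ z = ln(2) / β
z = 0.6931 / 0.547 = 1.267 km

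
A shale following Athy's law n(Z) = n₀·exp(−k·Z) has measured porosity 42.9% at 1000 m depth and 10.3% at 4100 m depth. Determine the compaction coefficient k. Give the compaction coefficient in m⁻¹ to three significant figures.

Working in km (1 km = 1000 m; k in km⁻¹ = k in m⁻¹ × 1000):
Athy: n(Z) = n₀ e^(−kZ) ⇒ n₁/n₂ = e^{k(Z₂−Z₁)} ⇒ k = ln(n₁/n₂)/(Z₂−Z₁)
k = ln(0.429/0.103) / (4.1 − 1) = ln(4.165) / 3.1 = 1.4267 / 3.1 = 0.4602 km⁻¹

0.000460 m⁻¹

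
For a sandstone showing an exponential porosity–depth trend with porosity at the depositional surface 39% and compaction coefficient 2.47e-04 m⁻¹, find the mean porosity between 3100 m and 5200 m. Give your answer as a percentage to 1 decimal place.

14.1%

Working in km (1 km = 1000 m; k in km⁻¹ = k in m⁻¹ × 1000):
⟨n⟩ = (1/(d₂−d₁)) ∫ n₀ e^(−kd) dd = n₀·(e^(−k·d₁) − e^(−k·d₂)) / (k·(d₂−d₁))
e^(−0.247×3.1) = 0.4650; e^(−0.247×5.2) = 0.2768
⟨n⟩ = 0.39 × (0.4650 − 0.2768) / (0.247 × 2.1) = 0.39 × 0.3628 = 0.1415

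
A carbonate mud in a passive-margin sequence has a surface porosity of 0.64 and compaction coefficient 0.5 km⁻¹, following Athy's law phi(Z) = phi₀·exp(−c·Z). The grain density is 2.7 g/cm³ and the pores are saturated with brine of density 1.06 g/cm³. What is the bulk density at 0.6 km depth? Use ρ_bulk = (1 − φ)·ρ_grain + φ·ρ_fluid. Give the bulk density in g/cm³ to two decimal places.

1.92 g/cm³

Porosity at depth: phi = 0.64·exp(−0.5×0.6) = 0.64×0.7408 = 0.4741
Bulk density: ρ_b = (1−phi)ρ_g + phi·ρ_f = 0.5259×2.7 + 0.4741×1.06
       = 1.420 + 0.503 = 1.922 g/cm³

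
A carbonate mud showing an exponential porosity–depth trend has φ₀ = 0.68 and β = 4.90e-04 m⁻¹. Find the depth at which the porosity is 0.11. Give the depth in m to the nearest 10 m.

Working in km (1 km = 1000 m; β in km⁻¹ = β in m⁻¹ × 1000):
Invert Athy's law: d = ln(φ₀/φ) / β
d = ln(0.68/0.11) / 0.49 = ln(6.182) / 0.49 = 1.8216 / 0.49 = 3.718 km

3720 m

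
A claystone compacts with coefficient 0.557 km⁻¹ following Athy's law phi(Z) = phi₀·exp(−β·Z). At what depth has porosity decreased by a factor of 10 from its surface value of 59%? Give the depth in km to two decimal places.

phi/phi₀ = 1/10 ⇒ exp(−β·Z) = 1/10 ⇒ Z = ln(10) / β
Z = 2.3026 / 0.557 = 4.134 km

4.13 km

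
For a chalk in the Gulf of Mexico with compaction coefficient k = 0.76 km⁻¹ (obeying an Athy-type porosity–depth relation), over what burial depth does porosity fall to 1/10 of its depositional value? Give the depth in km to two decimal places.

phi/phi₀ = 1/10 ⇒ exp(−k·d) = 1/10 ⇒ d = ln(10) / k
d = 2.3026 / 0.76 = 3.030 km

3.03 km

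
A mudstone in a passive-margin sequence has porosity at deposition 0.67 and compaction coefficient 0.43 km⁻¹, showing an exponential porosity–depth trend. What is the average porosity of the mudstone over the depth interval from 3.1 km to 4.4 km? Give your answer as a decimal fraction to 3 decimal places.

0.135

⟨φ⟩ = (1/(z₂−z₁)) ∫ φ₀ e^(−βz) dz = φ₀·(e^(−β·z₁) − e^(−β·z₂)) / (β·(z₂−z₁))
e^(−0.43×3.1) = 0.2637; e^(−0.43×4.4) = 0.1508
⟨φ⟩ = 0.67 × (0.2637 − 0.1508) / (0.43 × 1.3) = 0.67 × 0.2020 = 0.1353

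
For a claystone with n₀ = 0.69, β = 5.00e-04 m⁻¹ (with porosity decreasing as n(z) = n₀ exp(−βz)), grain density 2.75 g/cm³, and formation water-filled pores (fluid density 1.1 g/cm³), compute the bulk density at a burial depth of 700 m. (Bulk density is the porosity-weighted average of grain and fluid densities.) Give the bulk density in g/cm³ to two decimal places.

1.95 g/cm³

Working in km (1 km = 1000 m; β in km⁻¹ = β in m⁻¹ × 1000):
Porosity at depth: n = 0.69·exp(−0.5×0.7) = 0.69×0.7047 = 0.4862
Bulk density: ρ_b = (1−n)ρ_g + n·ρ_f = 0.5138×2.75 + 0.4862×1.1
       = 1.413 + 0.535 = 1.948 g/cm³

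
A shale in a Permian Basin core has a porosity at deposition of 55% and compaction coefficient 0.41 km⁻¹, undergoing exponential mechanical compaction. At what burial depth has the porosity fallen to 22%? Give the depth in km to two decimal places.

Invert Athy's law: z = ln(n₀/n) / k
z = ln(0.55/0.22) / 0.41 = ln(2.5) / 0.41 = 0.9163 / 0.41 = 2.235 km

2.23 km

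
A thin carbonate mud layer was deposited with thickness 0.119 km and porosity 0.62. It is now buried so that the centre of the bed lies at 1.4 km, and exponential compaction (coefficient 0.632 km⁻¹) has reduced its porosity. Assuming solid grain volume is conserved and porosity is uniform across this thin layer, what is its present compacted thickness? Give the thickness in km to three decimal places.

Porosity at 1.4 km: φ = 0.62·exp(−0.632×1.4) = 0.2559
Solid-volume conservation: h(1−φ) = h₀(1−φ₀) ⇒ h = h₀·(1−φ₀)/(1−φ)
h = 0.119 × (1 − 0.62)/(1 − 0.2559) = 0.119 × 0.5107 = 0.0608 km

0.061 km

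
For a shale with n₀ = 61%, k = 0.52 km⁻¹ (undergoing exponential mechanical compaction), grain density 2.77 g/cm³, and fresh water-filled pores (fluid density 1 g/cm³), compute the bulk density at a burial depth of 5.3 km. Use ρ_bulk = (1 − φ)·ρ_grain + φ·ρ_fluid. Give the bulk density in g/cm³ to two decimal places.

2.70 g/cm³

Porosity at depth: n = 0.61·exp(−0.52×5.3) = 0.61×0.0635 = 0.0388
Bulk density: ρ_b = (1−n)ρ_g + n·ρ_f = 0.9612×2.77 + 0.0388×1
       = 2.663 + 0.039 = 2.701 g/cm³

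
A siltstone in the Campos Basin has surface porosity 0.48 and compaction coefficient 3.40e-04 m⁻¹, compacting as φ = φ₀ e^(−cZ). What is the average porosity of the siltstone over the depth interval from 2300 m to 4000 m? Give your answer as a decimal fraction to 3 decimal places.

Working in km (1 km = 1000 m; c in km⁻¹ = c in m⁻¹ × 1000):
⟨φ⟩ = (1/(Z₂−Z₁)) ∫ φ₀ e^(−cZ) dZ = φ₀·(e^(−c·Z₁) − e^(−c·Z₂)) / (c·(Z₂−Z₁))
e^(−0.34×2.3) = 0.4575; e^(−0.34×4) = 0.2567
⟨φ⟩ = 0.48 × (0.4575 − 0.2567) / (0.34 × 1.7) = 0.48 × 0.3475 = 0.1668

0.167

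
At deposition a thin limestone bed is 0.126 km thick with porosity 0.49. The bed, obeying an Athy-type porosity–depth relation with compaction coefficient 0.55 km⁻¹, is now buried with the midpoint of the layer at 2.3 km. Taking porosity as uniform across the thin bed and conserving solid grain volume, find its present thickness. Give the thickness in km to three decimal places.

Porosity at 2.3 km: n = 0.49·exp(−0.55×2.3) = 0.1383
Solid-volume conservation: h(1−n) = h₀(1−n₀) ⇒ h = h₀·(1−n₀)/(1−n)
h = 0.126 × (1 − 0.49)/(1 − 0.1383) = 0.126 × 0.5919 = 0.0746 km

0.075 km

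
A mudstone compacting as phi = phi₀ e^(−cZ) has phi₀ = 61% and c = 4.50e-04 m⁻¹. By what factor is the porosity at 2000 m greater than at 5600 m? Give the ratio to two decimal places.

Working in km (1 km = 1000 m; c in km⁻¹ = c in m⁻¹ × 1000):
phi(Z₁)/phi(Z₂) = e^(−c·Z₁)/e^(−c·Z₂) = e^{c(Z₂−Z₁)}
= exp(0.45 × 3.6) = exp(1.62) = 5.0531

5.05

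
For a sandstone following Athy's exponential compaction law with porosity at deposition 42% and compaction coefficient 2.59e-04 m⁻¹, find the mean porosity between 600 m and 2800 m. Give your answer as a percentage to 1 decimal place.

Working in km (1 km = 1000 m; c in km⁻¹ = c in m⁻¹ × 1000):
⟨phi⟩ = (1/(z₂−z₁)) ∫ phi₀ e^(−cz) dz = phi₀·(e^(−c·z₁) − e^(−c·z₂)) / (c·(z₂−z₁))
e^(−0.259×0.6) = 0.8561; e^(−0.259×2.8) = 0.4842
⟨phi⟩ = 0.42 × (0.8561 − 0.4842) / (0.259 × 2.2) = 0.42 × 0.6526 = 0.2741

27.4%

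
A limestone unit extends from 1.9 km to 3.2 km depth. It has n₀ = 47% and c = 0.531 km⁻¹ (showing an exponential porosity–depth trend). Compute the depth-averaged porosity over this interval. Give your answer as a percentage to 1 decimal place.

12.4%

⟨n⟩ = (1/(z₂−z₁)) ∫ n₀ e^(−cz) dz = n₀·(e^(−c·z₁) − e^(−c·z₂)) / (c·(z₂−z₁))
e^(−0.531×1.9) = 0.3646; e^(−0.531×3.2) = 0.1828
⟨n⟩ = 0.47 × (0.3646 − 0.1828) / (0.531 × 1.3) = 0.47 × 0.2633 = 0.1238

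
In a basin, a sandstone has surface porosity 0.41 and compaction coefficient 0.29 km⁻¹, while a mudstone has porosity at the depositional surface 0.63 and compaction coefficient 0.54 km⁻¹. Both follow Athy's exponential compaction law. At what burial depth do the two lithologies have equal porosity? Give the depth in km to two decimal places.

Set phi₀ₐ e^(−kₐd) = phi₀ᵦ e^(−kᵦd) ⇒ ln(phi₀ₐ/phi₀ᵦ) = (kₐ − kᵦ)·d
d = ln(0.41/0.63) / (0.29 − 0.54) = -0.4296 / -0.25 = 1.718 km

1.72 km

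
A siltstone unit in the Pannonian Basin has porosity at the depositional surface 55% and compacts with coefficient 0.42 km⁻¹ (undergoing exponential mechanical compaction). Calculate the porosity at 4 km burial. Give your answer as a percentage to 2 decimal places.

10.25%

n = n₀·exp(−c·d) = 0.55 × exp(−0.42 × 4) = 0.55 × exp(−1.68)
  = 0.55 × 0.1864 = 0.1025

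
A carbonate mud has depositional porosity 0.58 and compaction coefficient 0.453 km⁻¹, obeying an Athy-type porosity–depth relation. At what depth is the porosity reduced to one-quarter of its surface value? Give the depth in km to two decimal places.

n/n₀ = 1/4 ⇒ exp(−c·z) = 1/4 ⇒ z = ln(4) / c
z = 1.3863 / 0.453 = 3.060 km

3.06 km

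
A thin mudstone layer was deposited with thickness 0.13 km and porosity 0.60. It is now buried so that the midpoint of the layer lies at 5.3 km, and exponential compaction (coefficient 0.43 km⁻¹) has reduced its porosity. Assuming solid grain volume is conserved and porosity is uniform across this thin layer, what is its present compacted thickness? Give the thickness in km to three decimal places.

Porosity at 5.3 km: phi = 0.6·exp(−0.43×5.3) = 0.0614
Solid-volume conservation: h(1−phi) = h₀(1−phi₀) ⇒ h = h₀·(1−phi₀)/(1−phi)
h = 0.13 × (1 − 0.6)/(1 − 0.0614) = 0.13 × 0.4262 = 0.0554 km

0.055 km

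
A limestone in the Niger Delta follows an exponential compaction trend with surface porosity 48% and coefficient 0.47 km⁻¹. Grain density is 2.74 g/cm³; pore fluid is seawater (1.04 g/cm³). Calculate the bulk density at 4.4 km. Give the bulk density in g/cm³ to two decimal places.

2.64 g/cm³

Porosity at depth: phi = 0.48·exp(−0.47×4.4) = 0.48×0.1264 = 0.0607
Bulk density: ρ_b = (1−phi)ρ_g + phi·ρ_f = 0.9393×2.74 + 0.0607×1.04
       = 2.574 + 0.063 = 2.637 g/cm³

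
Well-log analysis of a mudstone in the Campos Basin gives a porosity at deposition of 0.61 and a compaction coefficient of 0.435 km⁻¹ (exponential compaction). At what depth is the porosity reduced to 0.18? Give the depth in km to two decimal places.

Invert Athy's law: Z = ln(φ₀/φ) / β
Z = ln(0.61/0.18) / 0.435 = ln(3.389) / 0.435 = 1.2205 / 0.435 = 2.806 km

2.81 km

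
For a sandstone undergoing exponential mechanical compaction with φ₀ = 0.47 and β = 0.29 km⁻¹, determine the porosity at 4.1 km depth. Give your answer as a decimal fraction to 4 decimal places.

φ = φ₀·exp(−β·Z) = 0.47 × exp(−0.29 × 4.1) = 0.47 × exp(−1.189)
  = 0.47 × 0.3045 = 0.1431

0.1431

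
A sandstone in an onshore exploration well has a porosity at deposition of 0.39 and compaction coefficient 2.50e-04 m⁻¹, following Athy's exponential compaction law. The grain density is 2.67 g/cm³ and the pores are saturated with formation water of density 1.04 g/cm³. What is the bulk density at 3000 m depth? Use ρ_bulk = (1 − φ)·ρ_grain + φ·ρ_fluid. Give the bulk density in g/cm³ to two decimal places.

Working in km (1 km = 1000 m; k in km⁻¹ = k in m⁻¹ × 1000):
Porosity at depth: phi = 0.39·exp(−0.25×3) = 0.39×0.4724 = 0.1842
Bulk density: ρ_b = (1−phi)ρ_g + phi·ρ_f = 0.8158×2.67 + 0.1842×1.04
       = 2.178 + 0.192 = 2.370 g/cm³

2.37 g/cm³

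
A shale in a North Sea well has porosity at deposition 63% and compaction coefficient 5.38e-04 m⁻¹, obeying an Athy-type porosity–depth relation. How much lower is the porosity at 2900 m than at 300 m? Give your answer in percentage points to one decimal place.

Working in km (1 km = 1000 m; c in km⁻¹ = c in m⁻¹ × 1000):
phi(0.3) = 0.63·e^(−0.538×0.3) = 0.5361
phi(2.9) = 0.63·e^(−0.538×2.9) = 0.1324
Δphi = 0.5361 − 0.1324 = 0.4037

40.4 percentage points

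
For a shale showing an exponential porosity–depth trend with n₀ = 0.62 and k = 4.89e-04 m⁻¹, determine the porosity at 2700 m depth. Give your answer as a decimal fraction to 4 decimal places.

0.1656

Working in km (1 km = 1000 m; k in km⁻¹ = k in m⁻¹ × 1000):
n = n₀·exp(−k·d) = 0.62 × exp(−0.489 × 2.7) = 0.62 × exp(−1.32)
  = 0.62 × 0.2671 = 0.1656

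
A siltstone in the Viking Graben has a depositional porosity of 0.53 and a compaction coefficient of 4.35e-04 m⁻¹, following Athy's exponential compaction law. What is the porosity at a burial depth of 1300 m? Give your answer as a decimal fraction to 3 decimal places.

0.301

Working in km (1 km = 1000 m; k in km⁻¹ = k in m⁻¹ × 1000):
φ = φ₀·exp(−k·Z) = 0.53 × exp(−0.435 × 1.3) = 0.53 × exp(−0.5655)
  = 0.53 × 0.5681 = 0.3011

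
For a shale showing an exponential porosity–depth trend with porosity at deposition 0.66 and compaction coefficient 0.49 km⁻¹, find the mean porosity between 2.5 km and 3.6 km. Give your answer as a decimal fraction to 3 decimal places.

0.150

⟨n⟩ = (1/(z₂−z₁)) ∫ n₀ e^(−kz) dz = n₀·(e^(−k·z₁) − e^(−k·z₂)) / (k·(z₂−z₁))
e^(−0.49×2.5) = 0.2938; e^(−0.49×3.6) = 0.1714
⟨n⟩ = 0.66 × (0.2938 − 0.1714) / (0.49 × 1.1) = 0.66 × 0.2271 = 0.1499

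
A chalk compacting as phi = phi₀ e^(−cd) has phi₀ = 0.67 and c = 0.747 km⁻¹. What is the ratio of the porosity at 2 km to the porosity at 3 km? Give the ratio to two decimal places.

2.11

phi(d₁)/phi(d₂) = e^(−c·d₁)/e^(−c·d₂) = e^{c(d₂−d₁)}
= exp(0.747 × 1) = exp(0.747) = 2.1107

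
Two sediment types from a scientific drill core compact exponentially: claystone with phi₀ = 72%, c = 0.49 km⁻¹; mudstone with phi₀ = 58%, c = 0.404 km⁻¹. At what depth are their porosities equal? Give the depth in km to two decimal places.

2.51 km

Set phi₀ₐ e^(−cₐd) = phi₀ᵦ e^(−cᵦd) ⇒ ln(phi₀ₐ/phi₀ᵦ) = (cₐ − cᵦ)·d
d = ln(0.72/0.58) / (0.49 − 0.404) = 0.2162 / 0.086 = 2.514 km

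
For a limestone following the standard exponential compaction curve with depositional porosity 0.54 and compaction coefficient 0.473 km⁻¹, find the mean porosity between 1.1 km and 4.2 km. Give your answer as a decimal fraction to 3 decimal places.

0.168

⟨n⟩ = (1/(Z₂−Z₁)) ∫ n₀ e^(−kZ) dZ = n₀·(e^(−k·Z₁) − e^(−k·Z₂)) / (k·(Z₂−Z₁))
e^(−0.473×1.1) = 0.5943; e^(−0.473×4.2) = 0.1372
⟨n⟩ = 0.54 × (0.5943 − 0.1372) / (0.473 × 3.1) = 0.54 × 0.3118 = 0.1684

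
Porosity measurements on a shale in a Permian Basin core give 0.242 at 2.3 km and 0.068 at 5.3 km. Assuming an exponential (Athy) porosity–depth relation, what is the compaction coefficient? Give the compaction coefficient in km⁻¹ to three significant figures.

0.423 km⁻¹

Athy: φ(d) = φ₀ e^(−βd) ⇒ φ₁/φ₂ = e^{β(d₂−d₁)} ⇒ β = ln(φ₁/φ₂)/(d₂−d₁)
β = ln(0.242/0.068) / (5.3 − 2.3) = ln(3.559) / 3 = 1.2694 / 3 = 0.4231 km⁻¹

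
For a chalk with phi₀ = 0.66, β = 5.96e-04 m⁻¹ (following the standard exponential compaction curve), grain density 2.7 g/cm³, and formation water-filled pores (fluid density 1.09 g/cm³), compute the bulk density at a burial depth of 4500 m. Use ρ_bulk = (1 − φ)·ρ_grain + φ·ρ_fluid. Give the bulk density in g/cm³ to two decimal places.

2.63 g/cm³

Working in km (1 km = 1000 m; β in km⁻¹ = β in m⁻¹ × 1000):
Porosity at depth: phi = 0.66·exp(−0.596×4.5) = 0.66×0.0684 = 0.0452
Bulk density: ρ_b = (1−phi)ρ_g + phi·ρ_f = 0.9548×2.7 + 0.0452×1.09
       = 2.578 + 0.049 = 2.627 g/cm³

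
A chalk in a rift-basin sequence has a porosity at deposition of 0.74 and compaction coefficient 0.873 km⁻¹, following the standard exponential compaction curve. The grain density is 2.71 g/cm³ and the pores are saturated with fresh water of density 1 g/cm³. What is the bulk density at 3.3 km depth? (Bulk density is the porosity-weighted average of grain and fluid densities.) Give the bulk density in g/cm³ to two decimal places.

2.64 g/cm³

Porosity at depth: phi = 0.74·exp(−0.873×3.3) = 0.74×0.0561 = 0.0415
Bulk density: ρ_b = (1−phi)ρ_g + phi·ρ_f = 0.9585×2.71 + 0.0415×1
       = 2.598 + 0.042 = 2.639 g/cm³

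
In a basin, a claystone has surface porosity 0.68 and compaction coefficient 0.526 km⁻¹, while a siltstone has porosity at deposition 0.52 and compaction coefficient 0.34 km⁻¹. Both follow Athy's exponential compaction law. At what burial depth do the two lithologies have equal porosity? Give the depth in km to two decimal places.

1.44 km

Set n₀ₐ e^(−cₐz) = n₀ᵦ e^(−cᵦz) ⇒ ln(n₀ₐ/n₀ᵦ) = (cₐ − cᵦ)·z
z = ln(0.68/0.52) / (0.526 − 0.34) = 0.2683 / 0.186 = 1.442 km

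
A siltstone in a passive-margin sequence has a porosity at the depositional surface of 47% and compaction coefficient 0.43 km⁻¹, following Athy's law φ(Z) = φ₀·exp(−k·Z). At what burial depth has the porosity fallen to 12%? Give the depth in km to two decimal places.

Invert Athy's law: Z = ln(φ₀/φ) / k
Z = ln(0.47/0.12) / 0.43 = ln(3.917) / 0.43 = 1.3652 / 0.43 = 3.175 km

3.17 km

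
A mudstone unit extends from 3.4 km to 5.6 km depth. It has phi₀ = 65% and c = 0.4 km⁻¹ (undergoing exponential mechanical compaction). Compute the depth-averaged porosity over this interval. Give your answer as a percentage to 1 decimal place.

11.1%

⟨phi⟩ = (1/(z₂−z₁)) ∫ phi₀ e^(−cz) dz = phi₀·(e^(−c·z₁) − e^(−c·z₂)) / (c·(z₂−z₁))
e^(−0.4×3.4) = 0.2567; e^(−0.4×5.6) = 0.1065
⟨phi⟩ = 0.65 × (0.2567 − 0.1065) / (0.4 × 2.2) = 0.65 × 0.1707 = 0.1109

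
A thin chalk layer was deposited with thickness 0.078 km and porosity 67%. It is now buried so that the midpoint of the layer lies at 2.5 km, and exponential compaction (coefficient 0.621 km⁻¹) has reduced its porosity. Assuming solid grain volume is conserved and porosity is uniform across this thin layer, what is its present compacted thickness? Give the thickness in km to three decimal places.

0.030 km

Porosity at 2.5 km: n = 0.67·exp(−0.621×2.5) = 0.1419
Solid-volume conservation: h(1−n) = h₀(1−n₀) ⇒ h = h₀·(1−n₀)/(1−n)
h = 0.078 × (1 − 0.67)/(1 − 0.1419) = 0.078 × 0.3845 = 0.0300 km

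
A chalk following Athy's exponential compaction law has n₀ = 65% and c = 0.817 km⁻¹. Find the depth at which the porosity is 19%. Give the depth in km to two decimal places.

Invert Athy's law: d = ln(n₀/n) / c
d = ln(0.65/0.19) / 0.817 = ln(3.421) / 0.817 = 1.2299 / 0.817 = 1.505 km

1.51 km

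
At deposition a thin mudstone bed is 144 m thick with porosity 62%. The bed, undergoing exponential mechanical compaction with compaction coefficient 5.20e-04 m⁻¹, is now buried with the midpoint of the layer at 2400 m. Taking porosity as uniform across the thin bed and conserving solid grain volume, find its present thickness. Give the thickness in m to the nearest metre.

67 m

Working in km (1 km = 1000 m; c in km⁻¹ = c in m⁻¹ × 1000):
Porosity at 2.4 km: φ = 0.62·exp(−0.52×2.4) = 0.1780
Solid-volume conservation: h(1−φ) = h₀(1−φ₀) ⇒ h = h₀·(1−φ₀)/(1−φ)
h = 0.144 × (1 − 0.62)/(1 − 0.1780) = 0.144 × 0.4623 = 0.0666 km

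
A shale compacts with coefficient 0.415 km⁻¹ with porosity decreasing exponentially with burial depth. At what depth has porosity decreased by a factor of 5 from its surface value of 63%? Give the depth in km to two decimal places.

phi/phi₀ = 1/5 ⇒ exp(−c·Z) = 1/5 ⇒ Z = ln(5) / c
Z = 1.6094 / 0.415 = 3.878 km

3.88 km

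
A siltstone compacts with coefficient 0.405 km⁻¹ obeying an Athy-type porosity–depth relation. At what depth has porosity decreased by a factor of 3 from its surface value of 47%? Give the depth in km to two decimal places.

2.71 km

n/n₀ = 1/3 ⇒ exp(−c·z) = 1/3 ⇒ z = ln(3) / c
z = 1.0986 / 0.405 = 2.713 km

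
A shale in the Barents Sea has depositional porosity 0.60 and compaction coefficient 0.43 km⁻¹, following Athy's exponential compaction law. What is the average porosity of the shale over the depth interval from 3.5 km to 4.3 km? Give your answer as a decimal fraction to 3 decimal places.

⟨φ⟩ = (1/(Z₂−Z₁)) ∫ φ₀ e^(−βZ) dZ = φ₀·(e^(−β·Z₁) − e^(−β·Z₂)) / (β·(Z₂−Z₁))
e^(−0.43×3.5) = 0.2220; e^(−0.43×4.3) = 0.1574
⟨φ⟩ = 0.6 × (0.2220 − 0.1574) / (0.43 × 0.8) = 0.6 × 0.1879 = 0.1127

0.113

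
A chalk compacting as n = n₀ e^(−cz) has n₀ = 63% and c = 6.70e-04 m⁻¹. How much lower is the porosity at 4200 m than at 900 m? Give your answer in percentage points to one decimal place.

30.7 percentage points

Working in km (1 km = 1000 m; c in km⁻¹ = c in m⁻¹ × 1000):
n(0.9) = 0.63·e^(−0.67×0.9) = 0.3447
n(4.2) = 0.63·e^(−0.67×4.2) = 0.0378
Δn = 0.3447 − 0.0378 = 0.3069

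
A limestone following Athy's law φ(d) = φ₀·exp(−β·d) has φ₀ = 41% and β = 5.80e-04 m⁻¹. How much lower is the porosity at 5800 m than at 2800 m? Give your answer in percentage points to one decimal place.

6.7 percentage points

Working in km (1 km = 1000 m; β in km⁻¹ = β in m⁻¹ × 1000):
φ(2.8) = 0.41·e^(−0.58×2.8) = 0.0808
φ(5.8) = 0.41·e^(−0.58×5.8) = 0.0142
Δφ = 0.0808 − 0.0142 = 0.0666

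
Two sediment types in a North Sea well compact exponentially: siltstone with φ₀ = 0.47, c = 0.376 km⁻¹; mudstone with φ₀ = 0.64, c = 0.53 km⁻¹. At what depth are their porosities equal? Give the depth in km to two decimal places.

Set φ₀ₐ e^(−cₐd) = φ₀ᵦ e^(−cᵦd) ⇒ ln(φ₀ₐ/φ₀ᵦ) = (cₐ − cᵦ)·d
d = ln(0.47/0.64) / (0.376 − 0.53) = -0.3087 / -0.154 = 2.005 km

2.00 km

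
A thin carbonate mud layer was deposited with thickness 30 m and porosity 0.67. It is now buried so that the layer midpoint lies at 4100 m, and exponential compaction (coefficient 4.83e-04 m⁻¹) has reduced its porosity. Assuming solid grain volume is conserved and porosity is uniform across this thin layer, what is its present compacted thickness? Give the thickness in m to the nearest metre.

Working in km (1 km = 1000 m; c in km⁻¹ = c in m⁻¹ × 1000):
Porosity at 4.1 km: phi = 0.67·exp(−0.483×4.1) = 0.0925
Solid-volume conservation: h(1−phi) = h₀(1−phi₀) ⇒ h = h₀·(1−phi₀)/(1−phi)
h = 0.03 × (1 − 0.67)/(1 − 0.0925) = 0.03 × 0.3636 = 0.0109 km

11 m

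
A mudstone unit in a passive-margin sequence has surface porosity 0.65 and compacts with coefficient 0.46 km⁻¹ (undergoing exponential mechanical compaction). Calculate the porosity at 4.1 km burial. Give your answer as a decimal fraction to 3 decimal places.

φ = φ₀·exp(−k·z) = 0.65 × exp(−0.46 × 4.1) = 0.65 × exp(−1.886)
  = 0.65 × 0.1517 = 0.0986

0.099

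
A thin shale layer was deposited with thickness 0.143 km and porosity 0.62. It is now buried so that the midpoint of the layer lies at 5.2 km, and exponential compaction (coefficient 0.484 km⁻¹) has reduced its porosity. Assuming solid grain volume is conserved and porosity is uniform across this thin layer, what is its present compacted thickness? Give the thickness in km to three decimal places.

0.057 km

Porosity at 5.2 km: φ = 0.62·exp(−0.484×5.2) = 0.0500
Solid-volume conservation: h(1−φ) = h₀(1−φ₀) ⇒ h = h₀·(1−φ₀)/(1−φ)
h = 0.143 × (1 − 0.62)/(1 − 0.0500) = 0.143 × 0.4000 = 0.0572 km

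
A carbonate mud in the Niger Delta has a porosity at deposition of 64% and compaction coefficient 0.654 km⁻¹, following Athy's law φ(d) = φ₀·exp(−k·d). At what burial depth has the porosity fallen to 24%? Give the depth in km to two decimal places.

Invert Athy's law: d = ln(φ₀/φ) / k
d = ln(0.64/0.24) / 0.654 = ln(2.667) / 0.654 = 0.9808 / 0.654 = 1.500 km

1.50 km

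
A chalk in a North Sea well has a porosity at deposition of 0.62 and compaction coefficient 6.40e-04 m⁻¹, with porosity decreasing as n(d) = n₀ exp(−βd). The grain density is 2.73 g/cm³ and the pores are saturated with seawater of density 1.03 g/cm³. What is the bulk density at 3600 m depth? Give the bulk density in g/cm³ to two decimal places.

2.62 g/cm³

Working in km (1 km = 1000 m; β in km⁻¹ = β in m⁻¹ × 1000):
Porosity at depth: n = 0.62·exp(−0.64×3.6) = 0.62×0.0999 = 0.0619
Bulk density: ρ_b = (1−n)ρ_g + n·ρ_f = 0.9381×2.73 + 0.0619×1.03
       = 2.561 + 0.064 = 2.625 g/cm³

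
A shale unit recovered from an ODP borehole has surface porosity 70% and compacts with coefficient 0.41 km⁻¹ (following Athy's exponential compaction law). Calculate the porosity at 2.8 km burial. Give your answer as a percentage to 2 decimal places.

22.21%

phi = phi₀·exp(−k·z) = 0.7 × exp(−0.41 × 2.8) = 0.7 × exp(−1.148)
  = 0.7 × 0.3173 = 0.2221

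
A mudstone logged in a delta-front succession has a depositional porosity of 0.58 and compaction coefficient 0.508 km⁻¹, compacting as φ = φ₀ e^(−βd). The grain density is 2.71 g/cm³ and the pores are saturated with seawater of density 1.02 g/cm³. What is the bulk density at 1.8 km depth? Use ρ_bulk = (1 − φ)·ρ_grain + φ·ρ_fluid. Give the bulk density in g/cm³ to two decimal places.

Porosity at depth: φ = 0.58·exp(−0.508×1.8) = 0.58×0.4008 = 0.2324
Bulk density: ρ_b = (1−φ)ρ_g + φ·ρ_f = 0.7676×2.71 + 0.2324×1.02
       = 2.080 + 0.237 = 2.317 g/cm³

2.32 g/cm³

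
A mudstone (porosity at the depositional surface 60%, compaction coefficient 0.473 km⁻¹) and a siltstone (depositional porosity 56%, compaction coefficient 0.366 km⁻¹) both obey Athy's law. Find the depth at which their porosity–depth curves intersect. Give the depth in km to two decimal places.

0.64 km

Set phi₀ₐ e^(−βₐd) = phi₀ᵦ e^(−βᵦd) ⇒ ln(phi₀ₐ/phi₀ᵦ) = (βₐ − βᵦ)·d
d = ln(0.6/0.56) / (0.473 − 0.366) = 0.0690 / 0.107 = 0.645 km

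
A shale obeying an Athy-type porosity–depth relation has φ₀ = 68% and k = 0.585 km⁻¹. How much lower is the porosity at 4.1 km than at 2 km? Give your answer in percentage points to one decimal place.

14.9 percentage points

φ(2) = 0.68·e^(−0.585×2) = 0.2110
φ(4.1) = 0.68·e^(−0.585×4.1) = 0.0618
Δφ = 0.2110 − 0.0618 = 0.1493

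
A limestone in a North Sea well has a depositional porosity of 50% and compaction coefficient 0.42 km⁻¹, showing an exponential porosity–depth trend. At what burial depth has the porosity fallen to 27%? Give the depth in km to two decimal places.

Invert Athy's law: d = ln(φ₀/φ) / c
d = ln(0.5/0.27) / 0.42 = ln(1.852) / 0.42 = 0.6162 / 0.42 = 1.467 km

1.47 km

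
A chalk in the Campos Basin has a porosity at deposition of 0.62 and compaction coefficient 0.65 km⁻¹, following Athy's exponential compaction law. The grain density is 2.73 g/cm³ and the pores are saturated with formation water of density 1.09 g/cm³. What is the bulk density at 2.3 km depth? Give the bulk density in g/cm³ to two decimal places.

2.50 g/cm³

Porosity at depth: phi = 0.62·exp(−0.65×2.3) = 0.62×0.2242 = 0.1390
Bulk density: ρ_b = (1−phi)ρ_g + phi·ρ_f = 0.8610×2.73 + 0.1390×1.09
       = 2.350 + 0.152 = 2.502 g/cm³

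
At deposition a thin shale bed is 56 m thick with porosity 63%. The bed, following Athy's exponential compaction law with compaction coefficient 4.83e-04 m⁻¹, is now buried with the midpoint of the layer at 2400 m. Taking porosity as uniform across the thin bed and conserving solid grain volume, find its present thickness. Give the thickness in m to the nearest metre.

Working in km (1 km = 1000 m; β in km⁻¹ = β in m⁻¹ × 1000):
Porosity at 2.4 km: n = 0.63·exp(−0.483×2.4) = 0.1977
Solid-volume conservation: h(1−n) = h₀(1−n₀) ⇒ h = h₀·(1−n₀)/(1−n)
h = 0.056 × (1 − 0.63)/(1 − 0.1977) = 0.056 × 0.4611 = 0.0258 km

26 m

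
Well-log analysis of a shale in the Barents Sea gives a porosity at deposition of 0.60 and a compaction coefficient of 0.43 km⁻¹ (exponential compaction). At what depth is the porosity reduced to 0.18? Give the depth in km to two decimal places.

Invert Athy's law: z = ln(n₀/n) / β
z = ln(0.6/0.18) / 0.43 = ln(3.333) / 0.43 = 1.2040 / 0.43 = 2.800 km

2.80 km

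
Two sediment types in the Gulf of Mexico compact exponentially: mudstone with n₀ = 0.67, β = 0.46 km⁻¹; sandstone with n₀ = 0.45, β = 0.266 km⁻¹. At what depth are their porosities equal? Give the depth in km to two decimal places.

2.05 km

Set n₀ₐ e^(−βₐd) = n₀ᵦ e^(−βᵦd) ⇒ ln(n₀ₐ/n₀ᵦ) = (βₐ − βᵦ)·d
d = ln(0.67/0.45) / (0.46 − 0.266) = 0.3980 / 0.194 = 2.052 km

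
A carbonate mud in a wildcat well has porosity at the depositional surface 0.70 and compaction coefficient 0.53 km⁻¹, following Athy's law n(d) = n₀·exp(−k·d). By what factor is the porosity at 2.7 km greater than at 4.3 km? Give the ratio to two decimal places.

2.33

n(d₁)/n(d₂) = e^(−k·d₁)/e^(−k·d₂) = e^{k(d₂−d₁)}
= exp(0.53 × 1.6) = exp(0.848) = 2.3350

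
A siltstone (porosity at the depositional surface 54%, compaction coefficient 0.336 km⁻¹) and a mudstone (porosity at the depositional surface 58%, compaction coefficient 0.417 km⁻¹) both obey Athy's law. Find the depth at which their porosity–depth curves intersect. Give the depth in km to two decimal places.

0.88 km

Set phi₀ₐ e^(−βₐz) = phi₀ᵦ e^(−βᵦz) ⇒ ln(phi₀ₐ/phi₀ᵦ) = (βₐ − βᵦ)·z
z = ln(0.54/0.58) / (0.336 − 0.417) = -0.0715 / -0.081 = 0.882 km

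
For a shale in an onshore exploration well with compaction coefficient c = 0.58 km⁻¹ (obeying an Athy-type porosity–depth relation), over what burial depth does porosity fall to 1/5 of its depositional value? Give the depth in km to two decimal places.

2.77 km

φ/φ₀ = 1/5 ⇒ exp(−c·z) = 1/5 ⇒ z = ln(5) / c
z = 1.6094 / 0.58 = 2.775 km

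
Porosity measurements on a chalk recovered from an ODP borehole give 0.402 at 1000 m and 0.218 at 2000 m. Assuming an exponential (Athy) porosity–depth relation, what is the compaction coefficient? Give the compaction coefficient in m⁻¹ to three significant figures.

Working in km (1 km = 1000 m; c in km⁻¹ = c in m⁻¹ × 1000):
Athy: n(d) = n₀ e^(−cd) ⇒ n₁/n₂ = e^{c(d₂−d₁)} ⇒ c = ln(n₁/n₂)/(d₂−d₁)
c = ln(0.402/0.218) / (2 − 1) = ln(1.844) / 1 = 0.6120 / 1 = 0.612 km⁻¹

0.000612 m⁻¹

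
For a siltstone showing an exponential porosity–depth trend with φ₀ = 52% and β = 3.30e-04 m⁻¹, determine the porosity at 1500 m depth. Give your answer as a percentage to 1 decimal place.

Working in km (1 km = 1000 m; β in km⁻¹ = β in m⁻¹ × 1000):
φ = φ₀·exp(−β·Z) = 0.52 × exp(−0.33 × 1.5) = 0.52 × exp(−0.495)
  = 0.52 × 0.6096 = 0.3170

31.7%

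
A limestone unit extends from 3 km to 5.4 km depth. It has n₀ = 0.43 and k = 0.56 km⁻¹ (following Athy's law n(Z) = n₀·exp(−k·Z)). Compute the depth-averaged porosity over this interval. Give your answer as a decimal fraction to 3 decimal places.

⟨n⟩ = (1/(Z₂−Z₁)) ∫ n₀ e^(−kZ) dZ = n₀·(e^(−k·Z₁) − e^(−k·Z₂)) / (k·(Z₂−Z₁))
e^(−0.56×3) = 0.1864; e^(−0.56×5.4) = 0.0486
⟨n⟩ = 0.43 × (0.1864 − 0.0486) / (0.56 × 2.4) = 0.43 × 0.1025 = 0.0441

0.044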